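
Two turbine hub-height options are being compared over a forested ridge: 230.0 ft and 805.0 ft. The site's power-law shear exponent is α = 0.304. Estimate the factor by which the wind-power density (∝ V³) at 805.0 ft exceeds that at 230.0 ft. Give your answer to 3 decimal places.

3.135

Speed ratio: V_B/V_A = (z_B/z_A)^α = (805.0/230.0)^0.304 = (3.5000)^0.304 = 1.46351
Power-density ratio: P_B/P_A = (V_B/V_A)³ = (1.46351)³ = 3.13466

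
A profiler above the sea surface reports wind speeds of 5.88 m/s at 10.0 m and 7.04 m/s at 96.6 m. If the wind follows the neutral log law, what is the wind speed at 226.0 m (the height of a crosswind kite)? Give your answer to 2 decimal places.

Log law: V ∝ ln(z/z₀). From the pair, with r = V₁/V₂ = 0.83523,
ln z₀ = (ln z₁ − r·ln z₂)/(1 − r) = (2.3026 − 0.83523×4.5706)/0.16477 = -9.1938 → z₀ = 0.0001017 m
V₃ = V₁ · ln(z₃/z₀)/ln(z₁/z₀) = 5.88 × 14.6143/11.4964 = 7.4747 m/s

7.47 m/s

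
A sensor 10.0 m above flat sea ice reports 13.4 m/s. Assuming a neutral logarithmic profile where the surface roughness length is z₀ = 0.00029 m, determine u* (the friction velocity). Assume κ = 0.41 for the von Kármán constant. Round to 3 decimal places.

Log law: V(z) = (u*/κ) · ln(z/z₀) ⇒ u* = κ · V / ln(z/z₀)
u* = 0.41 × 13.4 / ln(10.0/0.00029) = 0.41 × 13.4 / 10.4482
   = 5.4940 / 10.4482 = 0.5258 m/s

u* ≈ 0.526 m/s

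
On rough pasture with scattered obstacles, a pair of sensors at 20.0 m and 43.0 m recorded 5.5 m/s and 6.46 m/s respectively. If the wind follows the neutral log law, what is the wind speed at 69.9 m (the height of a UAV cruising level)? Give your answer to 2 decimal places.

7.07 m/s

Log law: V ∝ ln(z/z₀). From the pair, with r = V₁/V₂ = 0.85139,
ln z₀ = (ln z₁ − r·ln z₂)/(1 − r) = (2.9957 − 0.85139×3.7612)/0.14861 = -1.3898 → z₀ = 0.2491 m
V₃ = V₁ · ln(z₃/z₀)/ln(z₁/z₀) = 5.5 × 5.6368/4.3855 = 7.0693 m/s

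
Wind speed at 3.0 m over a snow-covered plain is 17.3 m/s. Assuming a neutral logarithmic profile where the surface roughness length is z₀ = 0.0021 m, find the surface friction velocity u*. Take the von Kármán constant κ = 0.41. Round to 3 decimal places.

u* ≈ 0.976 m/s

Log law: V(z) = (u*/κ) · ln(z/z₀) ⇒ u* = κ · V / ln(z/z₀)
u* = 0.41 × 17.3 / ln(3.0/0.0021) = 0.41 × 17.3 / 7.2644
   = 7.0930 / 7.2644 = 0.9764 m/s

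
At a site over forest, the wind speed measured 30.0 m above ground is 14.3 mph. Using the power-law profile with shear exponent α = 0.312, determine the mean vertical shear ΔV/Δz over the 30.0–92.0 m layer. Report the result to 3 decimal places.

Power law: V₂ = V₁ · (z₂/z₁)^α = 14.3 × (3.0667)^0.312 = 20.2850 mph
ΔV/Δz = (20.2850 − 14.3)/(92.0 − 30.0) = 5.9850/62.0000 = 0.09653 mph/m

0.097 mph/m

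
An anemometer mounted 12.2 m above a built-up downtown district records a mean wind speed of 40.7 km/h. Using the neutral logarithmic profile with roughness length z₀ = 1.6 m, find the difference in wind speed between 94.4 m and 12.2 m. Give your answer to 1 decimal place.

41.0 km/h

Log law: V₂ = V₁ · ln(z₂/z₀)/ln(z₁/z₀) = 40.7 × 4.0775/2.0314 = 81.6940 km/h
ΔV = 81.6940 − 40.7 = 40.9940 km/h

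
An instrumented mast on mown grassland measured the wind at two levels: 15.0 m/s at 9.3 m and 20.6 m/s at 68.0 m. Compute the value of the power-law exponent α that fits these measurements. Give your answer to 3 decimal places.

α ≈ 0.159

Power law: V₂/V₁ = (z₂/z₁)^α ⇒ α = ln(V₂/V₁) / ln(z₂/z₁)
α = ln(20.6/15.0) / ln(68.0/9.3) = ln(1.3733) / ln(7.3118)
  = 0.31724 / 1.98949 = 0.15946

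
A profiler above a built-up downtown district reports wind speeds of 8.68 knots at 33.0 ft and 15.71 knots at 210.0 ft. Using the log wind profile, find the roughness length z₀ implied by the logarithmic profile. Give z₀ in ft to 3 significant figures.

Log law: V(z) ∝ ln(z/z₀). With r = V₁/V₂ = 8.68/15.71 = 0.55251,
r · ln(z₂/z₀) = ln(z₁/z₀) ⇒ ln z₀ = (ln z₁ − r·ln z₂)/(1 − r)
ln z₀ = (3.49651 − 0.55251×5.34711) / 0.44749 = 1.2116
z₀ = exp(1.2116) = 3.359 ft

z₀ ≈ 3.36 ft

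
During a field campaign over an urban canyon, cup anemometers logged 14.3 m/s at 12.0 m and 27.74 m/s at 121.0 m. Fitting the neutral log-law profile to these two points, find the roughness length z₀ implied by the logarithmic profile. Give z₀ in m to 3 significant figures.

Log law: V(z) ∝ ln(z/z₀). With r = V₁/V₂ = 14.3/27.74 = 0.51550,
r · ln(z₂/z₀) = ln(z₁/z₀) ⇒ ln z₀ = (ln z₁ − r·ln z₂)/(1 − r)
ln z₀ = (2.48491 − 0.51550×4.79579) / 0.48450 = 0.0262
z₀ = exp(0.0262) = 1.026 m

z₀ ≈ 1.03 m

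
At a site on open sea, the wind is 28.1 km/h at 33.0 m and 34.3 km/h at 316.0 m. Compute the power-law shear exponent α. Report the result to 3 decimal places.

Power law: V₂/V₁ = (z₂/z₁)^α ⇒ α = ln(V₂/V₁) / ln(z₂/z₁)
α = ln(34.3/28.1) / ln(316.0/33.0) = ln(1.2206) / ln(9.5758)
  = 0.19938 / 2.25923 = 0.08825

α ≈ 0.088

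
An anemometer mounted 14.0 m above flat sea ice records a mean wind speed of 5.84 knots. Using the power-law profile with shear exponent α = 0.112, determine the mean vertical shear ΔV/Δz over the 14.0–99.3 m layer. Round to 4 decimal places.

Power law: V₂ = V₁ · (z₂/z₁)^α = 5.84 × (7.0929)^0.112 = 7.2729 knots
ΔV/Δz = (7.2729 − 5.84)/(99.3 − 14.0) = 1.4329/85.3000 = 0.01680 knots/m

0.0168 knots/m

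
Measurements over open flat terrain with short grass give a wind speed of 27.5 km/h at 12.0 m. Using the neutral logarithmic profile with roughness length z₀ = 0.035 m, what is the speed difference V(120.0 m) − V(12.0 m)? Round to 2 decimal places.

10.85 km/h

Log law: V₂ = V₁ · ln(z₂/z₀)/ln(z₁/z₀) = 27.5 × 8.1399/5.8373 = 38.3476 km/h
ΔV = 38.3476 − 27.5 = 10.8476 km/h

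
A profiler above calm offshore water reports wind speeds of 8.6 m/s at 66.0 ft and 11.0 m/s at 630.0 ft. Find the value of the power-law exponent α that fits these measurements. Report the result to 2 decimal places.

α ≈ 0.11

Power law: V₂/V₁ = (z₂/z₁)^α ⇒ α = ln(V₂/V₁) / ln(z₂/z₁)
α = ln(11.0/8.6) / ln(630.0/66.0) = ln(1.2791) / ln(9.5455)
  = 0.24613 / 2.25607 = 0.10910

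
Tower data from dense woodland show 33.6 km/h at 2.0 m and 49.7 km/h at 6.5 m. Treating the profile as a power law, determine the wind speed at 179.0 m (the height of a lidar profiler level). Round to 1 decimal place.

149.5 km/h

First find α: α = ln(V₂/V₁)/ln(z₂/z₁) = ln(49.7/33.6)/ln(6.5/2.0) = 0.39148/1.17865 = 0.3321
Extrapolate from 6.5 m to 179.0 m: V₃ = 49.7 × (179.0/6.5)^0.3321 = 49.7 × 3.0079 = 149.4922 km/h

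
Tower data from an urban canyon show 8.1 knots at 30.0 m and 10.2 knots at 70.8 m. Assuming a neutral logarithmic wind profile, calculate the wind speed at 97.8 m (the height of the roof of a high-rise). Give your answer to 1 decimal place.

Log law: V ∝ ln(z/z₀). From the pair, with r = V₁/V₂ = 0.79412,
ln z₀ = (ln z₁ − r·ln z₂)/(1 − r) = (3.4012 − 0.79412×4.2599)/0.20588 = 0.0892 → z₀ = 1.093 m
V₃ = V₁ · ln(z₃/z₀)/ln(z₁/z₀) = 8.1 × 4.4937/3.3120 = 10.9901 knots

11.0 knots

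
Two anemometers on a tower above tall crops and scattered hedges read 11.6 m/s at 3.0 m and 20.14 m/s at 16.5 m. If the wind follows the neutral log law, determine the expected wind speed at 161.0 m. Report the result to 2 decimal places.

31.55 m/s

Log law: V ∝ ln(z/z₀). From the pair, with r = V₁/V₂ = 0.57597,
ln z₀ = (ln z₁ − r·ln z₂)/(1 − r) = (1.0986 − 0.57597×2.8034)/0.42403 = -1.2170 → z₀ = 0.2961 m
V₃ = V₁ · ln(z₃/z₀)/ln(z₁/z₀) = 11.6 × 6.2984/2.3156 = 31.5519 m/s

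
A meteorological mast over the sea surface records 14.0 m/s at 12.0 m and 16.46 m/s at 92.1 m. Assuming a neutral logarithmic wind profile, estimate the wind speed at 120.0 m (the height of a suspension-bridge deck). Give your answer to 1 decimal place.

16.8 m/s

Log law: V ∝ ln(z/z₀). From the pair, with r = V₁/V₂ = 0.85055,
ln z₀ = (ln z₁ − r·ln z₂)/(1 − r) = (2.4849 − 0.85055×4.5229)/0.14945 = -9.1133 → z₀ = 0.0001102 m
V₃ = V₁ · ln(z₃/z₀)/ln(z₁/z₀) = 14.0 × 13.9008/11.5982 = 16.7794 m/s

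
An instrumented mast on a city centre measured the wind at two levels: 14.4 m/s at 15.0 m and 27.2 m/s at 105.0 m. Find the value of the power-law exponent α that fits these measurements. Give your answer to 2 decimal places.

α ≈ 0.33

Power law: V₂/V₁ = (z₂/z₁)^α ⇒ α = ln(V₂/V₁) / ln(z₂/z₁)
α = ln(27.2/14.4) / ln(105.0/15.0) = ln(1.8889) / ln(7.0000)
  = 0.63599 / 1.94591 = 0.32683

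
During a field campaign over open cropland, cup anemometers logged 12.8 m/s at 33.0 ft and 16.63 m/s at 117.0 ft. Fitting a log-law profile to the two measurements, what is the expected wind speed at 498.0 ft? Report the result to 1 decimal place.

21.0 m/s

Log law: V ∝ ln(z/z₀). From the pair, with r = V₁/V₂ = 0.76969,
ln z₀ = (ln z₁ − r·ln z₂)/(1 − r) = (3.4965 − 0.76969×4.7622)/0.23031 = -0.7334 → z₀ = 0.4803 ft
V₃ = V₁ · ln(z₃/z₀)/ln(z₁/z₀) = 12.8 × 6.9440/4.2299 = 21.0130 m/s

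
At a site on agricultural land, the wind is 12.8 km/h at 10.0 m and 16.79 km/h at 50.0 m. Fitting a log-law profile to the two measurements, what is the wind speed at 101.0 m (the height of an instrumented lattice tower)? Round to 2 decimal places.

18.53 km/h

Log law: V ∝ ln(z/z₀). From the pair, with r = V₁/V₂ = 0.76236,
ln z₀ = (ln z₁ − r·ln z₂)/(1 − r) = (2.3026 − 0.76236×3.9120)/0.23764 = -2.8605 → z₀ = 0.05724 m
V₃ = V₁ · ln(z₃/z₀)/ln(z₁/z₀) = 12.8 × 7.4756/5.1631 = 18.5331 km/h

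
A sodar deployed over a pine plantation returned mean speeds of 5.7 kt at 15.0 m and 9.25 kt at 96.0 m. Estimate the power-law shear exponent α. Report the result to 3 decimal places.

Power law: V₂/V₁ = (z₂/z₁)^α ⇒ α = ln(V₂/V₁) / ln(z₂/z₁)
α = ln(9.25/5.7) / ln(96.0/15.0) = ln(1.6228) / ln(6.4000)
  = 0.48416 / 1.85630 = 0.26082

α ≈ 0.261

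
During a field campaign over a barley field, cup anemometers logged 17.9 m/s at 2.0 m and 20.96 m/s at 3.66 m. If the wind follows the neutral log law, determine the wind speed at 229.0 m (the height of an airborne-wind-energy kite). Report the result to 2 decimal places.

Log law: V ∝ ln(z/z₀). From the pair, with r = V₁/V₂ = 0.85401,
ln z₀ = (ln z₁ − r·ln z₂)/(1 − r) = (0.6931 − 0.85401×1.2975)/0.14599 = -2.8419 → z₀ = 0.05831 m
V₃ = V₁ · ln(z₃/z₀)/ln(z₁/z₀) = 17.9 × 8.2756/3.5351 = 41.9043 m/s

41.90 m/s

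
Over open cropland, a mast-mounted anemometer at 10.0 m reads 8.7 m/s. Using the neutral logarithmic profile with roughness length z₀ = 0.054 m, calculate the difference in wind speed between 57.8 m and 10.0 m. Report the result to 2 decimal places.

Log law: V₂ = V₁ · ln(z₂/z₀)/ln(z₁/z₀) = 8.7 × 6.9758/5.2214 = 11.6232 m/s
ΔV = 11.6232 − 8.7 = 2.9232 m/s

2.92 m/s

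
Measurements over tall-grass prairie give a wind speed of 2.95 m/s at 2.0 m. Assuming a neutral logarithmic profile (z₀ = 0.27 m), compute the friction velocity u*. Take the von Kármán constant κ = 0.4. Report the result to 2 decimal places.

Log law: V(z) = (u*/κ) · ln(z/z₀) ⇒ u* = κ · V / ln(z/z₀)
u* = 0.4 × 2.95 / ln(2.0/0.27) = 0.4 × 2.95 / 2.0025
   = 1.1800 / 2.0025 = 0.5893 m/s

u* ≈ 0.59 m/s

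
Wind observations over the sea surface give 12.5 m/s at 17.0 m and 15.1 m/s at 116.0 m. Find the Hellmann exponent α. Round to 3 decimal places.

Power law: V₂/V₁ = (z₂/z₁)^α ⇒ α = ln(V₂/V₁) / ln(z₂/z₁)
α = ln(15.1/12.5) / ln(116.0/17.0) = ln(1.2080) / ln(6.8235)
  = 0.18897 / 1.92038 = 0.09840

α ≈ 0.098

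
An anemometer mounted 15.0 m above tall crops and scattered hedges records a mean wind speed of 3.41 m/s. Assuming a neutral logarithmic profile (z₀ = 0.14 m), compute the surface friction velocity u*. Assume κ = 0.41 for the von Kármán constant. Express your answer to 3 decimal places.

Log law: V(z) = (u*/κ) · ln(z/z₀) ⇒ u* = κ · V / ln(z/z₀)
u* = 0.41 × 3.41 / ln(15.0/0.14) = 0.41 × 3.41 / 4.6742
   = 1.3981 / 4.6742 = 0.2991 m/s

u* ≈ 0.299 m/s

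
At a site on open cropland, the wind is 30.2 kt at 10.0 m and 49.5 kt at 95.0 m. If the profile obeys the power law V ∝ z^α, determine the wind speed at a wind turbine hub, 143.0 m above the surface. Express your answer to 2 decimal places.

First find α: α = ln(V₂/V₁)/ln(z₂/z₁) = ln(49.5/30.2)/ln(95.0/10.0) = 0.49413/2.25129 = 0.2195
Extrapolate from 95.0 m to 143.0 m: V₃ = 49.5 × (143.0/95.0)^0.2195 = 49.5 × 1.0939 = 54.1488 kt

54.15 kt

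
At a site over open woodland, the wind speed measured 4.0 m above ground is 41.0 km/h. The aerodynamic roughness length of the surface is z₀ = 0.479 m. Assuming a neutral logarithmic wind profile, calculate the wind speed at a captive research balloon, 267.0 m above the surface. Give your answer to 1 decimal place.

122.2 km/h

Log law: V(z) ∝ ln(z/z₀), so V₂/V₁ = ln(z₂/z₀) / ln(z₁/z₀).
ln(267.0/0.479) = 6.3233, ln(4.0/0.479) = 2.1223
V₂ = 41.0 × 6.3233/2.1223 = 41.0 × 2.9794 = 122.1549 km/h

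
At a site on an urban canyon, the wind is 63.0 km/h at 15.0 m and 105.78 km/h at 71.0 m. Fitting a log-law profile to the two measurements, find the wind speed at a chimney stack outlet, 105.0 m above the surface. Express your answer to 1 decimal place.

116.5 km/h

Log law: V ∝ ln(z/z₀). From the pair, with r = V₁/V₂ = 0.59558,
ln z₀ = (ln z₁ − r·ln z₂)/(1 − r) = (2.7081 − 0.59558×4.2627)/0.40442 = 0.4186 → z₀ = 1.520 m
V₃ = V₁ · ln(z₃/z₀)/ln(z₁/z₀) = 63.0 × 4.2353/2.2894 = 116.5472 km/h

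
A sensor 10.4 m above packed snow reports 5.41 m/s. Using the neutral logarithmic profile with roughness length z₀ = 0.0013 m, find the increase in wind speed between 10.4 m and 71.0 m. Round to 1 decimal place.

1.2 m/s

Log law: V₂ = V₁ · ln(z₂/z₀)/ln(z₁/z₀) = 5.41 × 10.9081/8.9872 = 6.5663 m/s
ΔV = 6.5663 − 5.41 = 1.1563 m/s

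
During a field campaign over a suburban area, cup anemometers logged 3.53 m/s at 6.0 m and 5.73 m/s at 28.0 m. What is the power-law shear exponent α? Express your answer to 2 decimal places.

α ≈ 0.31

Power law: V₂/V₁ = (z₂/z₁)^α ⇒ α = ln(V₂/V₁) / ln(z₂/z₁)
α = ln(5.73/3.53) / ln(28.0/6.0) = ln(1.6232) / ln(4.6667)
  = 0.48442 / 1.54045 = 0.31447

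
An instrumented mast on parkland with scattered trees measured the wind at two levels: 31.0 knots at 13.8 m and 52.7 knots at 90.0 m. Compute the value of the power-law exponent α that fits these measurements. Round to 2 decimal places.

α ≈ 0.28

Power law: V₂/V₁ = (z₂/z₁)^α ⇒ α = ln(V₂/V₁) / ln(z₂/z₁)
α = ln(52.7/31.0) / ln(90.0/13.8) = ln(1.7000) / ln(6.5217)
  = 0.53063 / 1.87514 = 0.28298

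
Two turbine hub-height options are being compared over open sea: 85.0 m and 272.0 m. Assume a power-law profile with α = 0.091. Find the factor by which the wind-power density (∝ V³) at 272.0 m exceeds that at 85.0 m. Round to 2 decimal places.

1.37

Speed ratio: V_B/V_A = (z_B/z_A)^α = (272.0/85.0)^0.091 = (3.2000)^0.091 = 1.11165
Power-density ratio: P_B/P_A = (V_B/V_A)³ = (1.11165)³ = 1.37374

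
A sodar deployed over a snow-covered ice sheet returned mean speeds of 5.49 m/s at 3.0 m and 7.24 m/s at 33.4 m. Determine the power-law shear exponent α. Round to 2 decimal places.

α ≈ 0.11

Power law: V₂/V₁ = (z₂/z₁)^α ⇒ α = ln(V₂/V₁) / ln(z₂/z₁)
α = ln(7.24/5.49) / ln(33.4/3.0) = ln(1.3188) / ln(11.1333)
  = 0.27669 / 2.40994 = 0.11481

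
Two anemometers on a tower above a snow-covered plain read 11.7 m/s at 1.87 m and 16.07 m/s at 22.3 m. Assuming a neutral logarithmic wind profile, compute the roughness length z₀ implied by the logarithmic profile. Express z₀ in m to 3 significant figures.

Log law: V(z) ∝ ln(z/z₀). With r = V₁/V₂ = 11.7/16.07 = 0.72806,
r · ln(z₂/z₀) = ln(z₁/z₀) ⇒ ln z₀ = (ln z₁ − r·ln z₂)/(1 − r)
ln z₀ = (0.62594 − 0.72806×3.10459) / 0.27194 = -6.0103
z₀ = exp(-6.0103) = 0.002453 m

z₀ ≈ 0.00245 m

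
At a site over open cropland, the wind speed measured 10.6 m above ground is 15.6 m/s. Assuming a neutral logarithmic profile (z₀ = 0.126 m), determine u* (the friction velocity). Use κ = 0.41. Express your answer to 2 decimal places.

Log law: V(z) = (u*/κ) · ln(z/z₀) ⇒ u* = κ · V / ln(z/z₀)
u* = 0.41 × 15.6 / ln(10.6/0.126) = 0.41 × 15.6 / 4.4323
   = 6.3960 / 4.4323 = 1.4430 m/s

u* ≈ 1.44 m/s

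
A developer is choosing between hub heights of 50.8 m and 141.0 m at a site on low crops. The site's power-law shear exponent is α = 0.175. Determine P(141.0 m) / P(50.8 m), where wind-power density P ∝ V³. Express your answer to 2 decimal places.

Speed ratio: V_B/V_A = (z_B/z_A)^α = (141.0/50.8)^0.175 = (2.7756)^0.175 = 1.19560
Power-density ratio: P_B/P_A = (V_B/V_A)³ = (1.19560)³ = 1.70908

1.71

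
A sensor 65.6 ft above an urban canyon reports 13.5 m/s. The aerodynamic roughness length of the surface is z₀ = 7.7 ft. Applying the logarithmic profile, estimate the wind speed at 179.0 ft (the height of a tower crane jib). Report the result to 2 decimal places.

Log law: V(z) ∝ ln(z/z₀), so V₂/V₁ = ln(z₂/z₀) / ln(z₁/z₀).
ln(179.0/7.7) = 3.1462, ln(65.6/7.7) = 2.1424
V₂ = 13.5 × 3.1462/2.1424 = 13.5 × 1.4686 = 19.8255 m/s

19.83 m/s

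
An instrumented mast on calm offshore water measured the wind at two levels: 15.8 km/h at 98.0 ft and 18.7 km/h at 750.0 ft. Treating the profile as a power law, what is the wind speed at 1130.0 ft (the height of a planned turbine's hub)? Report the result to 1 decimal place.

First find α: α = ln(V₂/V₁)/ln(z₂/z₁) = ln(18.7/15.8)/ln(750.0/98.0) = 0.16851/2.03511 = 0.0828
Extrapolate from 750.0 ft to 1130.0 ft: V₃ = 18.7 × (1130.0/750.0)^0.0828 = 18.7 × 1.0345 = 19.3456 km/h

19.3 km/h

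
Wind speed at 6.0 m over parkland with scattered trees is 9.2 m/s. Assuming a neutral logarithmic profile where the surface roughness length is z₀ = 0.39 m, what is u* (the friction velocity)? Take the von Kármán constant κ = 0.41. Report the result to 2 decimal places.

Log law: V(z) = (u*/κ) · ln(z/z₀) ⇒ u* = κ · V / ln(z/z₀)
u* = 0.41 × 9.2 / ln(6.0/0.39) = 0.41 × 9.2 / 2.7334
   = 3.7720 / 2.7334 = 1.3800 m/s

u* ≈ 1.38 m/s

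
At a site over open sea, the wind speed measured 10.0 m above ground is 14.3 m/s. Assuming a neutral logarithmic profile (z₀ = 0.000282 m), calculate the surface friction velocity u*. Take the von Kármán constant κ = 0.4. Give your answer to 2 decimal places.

Log law: V(z) = (u*/κ) · ln(z/z₀) ⇒ u* = κ · V / ln(z/z₀)
u* = 0.4 × 14.3 / ln(10.0/0.000282) = 0.4 × 14.3 / 10.4762
   = 5.7200 / 10.4762 = 0.5460 m/s

u* ≈ 0.55 m/s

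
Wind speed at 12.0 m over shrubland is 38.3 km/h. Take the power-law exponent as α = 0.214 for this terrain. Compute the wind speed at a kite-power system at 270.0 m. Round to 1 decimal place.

74.6 km/h

Power-law profile: V₂ = V₁ · (z₂/z₁)^α
V₂ = 38.3 × (270.0/12.0)^0.214 = 38.3 × (22.5000)^0.214
    = 38.3 × 1.9470 = 74.5703 km/h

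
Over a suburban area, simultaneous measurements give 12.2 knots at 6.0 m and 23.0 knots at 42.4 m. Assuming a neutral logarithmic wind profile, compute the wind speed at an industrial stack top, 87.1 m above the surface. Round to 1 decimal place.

27.0 knots

Log law: V ∝ ln(z/z₀). From the pair, with r = V₁/V₂ = 0.53043,
ln z₀ = (ln z₁ − r·ln z₂)/(1 − r) = (1.7918 − 0.53043×3.7471)/0.46957 = -0.4171 → z₀ = 0.6590 m
V₃ = V₁ · ln(z₃/z₀)/ln(z₁/z₀) = 12.2 × 4.8842/2.2089 = 26.9762 knots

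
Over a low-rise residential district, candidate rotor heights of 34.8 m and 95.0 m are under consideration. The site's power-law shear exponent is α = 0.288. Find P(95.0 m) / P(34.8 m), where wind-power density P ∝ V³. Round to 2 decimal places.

Speed ratio: V_B/V_A = (z_B/z_A)^α = (95.0/34.8)^0.288 = (2.7299)^0.288 = 1.33539
Power-density ratio: P_B/P_A = (V_B/V_A)³ = (1.33539)³ = 2.38138

2.38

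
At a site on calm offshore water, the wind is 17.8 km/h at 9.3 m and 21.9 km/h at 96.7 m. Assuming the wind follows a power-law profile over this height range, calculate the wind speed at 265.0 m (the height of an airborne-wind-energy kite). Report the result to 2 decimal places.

23.94 km/h

First find α: α = ln(V₂/V₁)/ln(z₂/z₁) = ln(21.9/17.8)/ln(96.7/9.3) = 0.20729/2.34160 = 0.0885
Extrapolate from 96.7 m to 265.0 m: V₃ = 21.9 × (265.0/96.7)^0.0885 = 21.9 × 1.0933 = 23.9443 km/h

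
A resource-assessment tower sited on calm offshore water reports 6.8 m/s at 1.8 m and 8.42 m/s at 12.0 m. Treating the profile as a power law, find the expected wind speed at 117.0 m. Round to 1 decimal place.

10.9 m/s

First find α: α = ln(V₂/V₁)/ln(z₂/z₁) = ln(8.42/6.8)/ln(12.0/1.8) = 0.21369/1.89712 = 0.1126
Extrapolate from 12.0 m to 117.0 m: V₃ = 8.42 × (117.0/12.0)^0.1126 = 8.42 × 1.2924 = 10.8821 m/s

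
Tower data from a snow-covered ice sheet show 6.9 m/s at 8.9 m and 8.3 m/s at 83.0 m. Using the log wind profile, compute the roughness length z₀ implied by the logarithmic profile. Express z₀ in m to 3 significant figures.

Log law: V(z) ∝ ln(z/z₀). With r = V₁/V₂ = 6.9/8.3 = 0.83133,
r · ln(z₂/z₀) = ln(z₁/z₀) ⇒ ln z₀ = (ln z₁ − r·ln z₂)/(1 − r)
ln z₀ = (2.18605 − 0.83133×4.41884) / 0.16867 = -8.8184
z₀ = exp(-8.8184) = 0.0001480 m

z₀ ≈ 0.000148 m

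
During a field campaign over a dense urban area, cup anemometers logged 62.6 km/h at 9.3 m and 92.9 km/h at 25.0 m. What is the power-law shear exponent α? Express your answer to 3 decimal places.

α ≈ 0.399

Power law: V₂/V₁ = (z₂/z₁)^α ⇒ α = ln(V₂/V₁) / ln(z₂/z₁)
α = ln(92.9/62.6) / ln(25.0/9.3) = ln(1.4840) / ln(2.6882)
  = 0.39476 / 0.98886 = 0.39920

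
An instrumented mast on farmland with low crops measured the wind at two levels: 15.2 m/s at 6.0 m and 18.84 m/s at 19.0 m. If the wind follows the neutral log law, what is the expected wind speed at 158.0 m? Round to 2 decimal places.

Log law: V ∝ ln(z/z₀). From the pair, with r = V₁/V₂ = 0.80679,
ln z₀ = (ln z₁ − r·ln z₂)/(1 − r) = (1.7918 − 0.80679×2.9444)/0.19321 = -3.0216 → z₀ = 0.04872 m
V₃ = V₁ · ln(z₃/z₀)/ln(z₁/z₀) = 15.2 × 8.0842/4.8134 = 25.5288 m/s

25.53 m/s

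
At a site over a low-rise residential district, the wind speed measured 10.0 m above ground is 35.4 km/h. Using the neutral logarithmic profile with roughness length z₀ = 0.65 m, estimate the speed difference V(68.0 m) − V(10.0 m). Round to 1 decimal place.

24.8 km/h

Log law: V₂ = V₁ · ln(z₂/z₀)/ln(z₁/z₀) = 35.4 × 4.6503/2.7334 = 60.2262 km/h
ΔV = 60.2262 − 35.4 = 24.8262 km/h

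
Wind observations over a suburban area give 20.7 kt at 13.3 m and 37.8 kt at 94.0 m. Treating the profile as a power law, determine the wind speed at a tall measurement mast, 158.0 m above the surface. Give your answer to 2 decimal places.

44.35 kt

First find α: α = ln(V₂/V₁)/ln(z₂/z₁) = ln(37.8/20.7)/ln(94.0/13.3) = 0.60218/1.95553 = 0.3079
Extrapolate from 94.0 m to 158.0 m: V₃ = 37.8 × (158.0/94.0)^0.3079 = 37.8 × 1.1734 = 44.3547 kt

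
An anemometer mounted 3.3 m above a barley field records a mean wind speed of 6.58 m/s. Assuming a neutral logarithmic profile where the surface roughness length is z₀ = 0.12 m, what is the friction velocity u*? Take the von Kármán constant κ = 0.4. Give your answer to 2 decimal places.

u* ≈ 0.79 m/s

Log law: V(z) = (u*/κ) · ln(z/z₀) ⇒ u* = κ · V / ln(z/z₀)
u* = 0.4 × 6.58 / ln(3.3/0.12) = 0.4 × 6.58 / 3.3142
   = 2.6320 / 3.3142 = 0.7942 m/s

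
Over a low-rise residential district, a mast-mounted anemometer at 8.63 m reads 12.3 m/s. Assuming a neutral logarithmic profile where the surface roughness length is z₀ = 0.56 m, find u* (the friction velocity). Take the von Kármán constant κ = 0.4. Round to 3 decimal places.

Log law: V(z) = (u*/κ) · ln(z/z₀) ⇒ u* = κ · V / ln(z/z₀)
u* = 0.4 × 12.3 / ln(8.63/0.56) = 0.4 × 12.3 / 2.7351
   = 4.9200 / 2.7351 = 1.7989 m/s

u* ≈ 1.799 m/s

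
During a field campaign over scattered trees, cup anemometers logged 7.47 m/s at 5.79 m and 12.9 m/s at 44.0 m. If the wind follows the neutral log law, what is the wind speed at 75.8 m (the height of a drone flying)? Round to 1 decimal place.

Log law: V ∝ ln(z/z₀). From the pair, with r = V₁/V₂ = 0.57907,
ln z₀ = (ln z₁ − r·ln z₂)/(1 − r) = (1.7561 − 0.57907×3.7842)/0.42093 = -1.0338 → z₀ = 0.3556 m
V₃ = V₁ · ln(z₃/z₀)/ln(z₁/z₀) = 7.47 × 5.3619/2.7900 = 14.3563 m/s

14.4 m/s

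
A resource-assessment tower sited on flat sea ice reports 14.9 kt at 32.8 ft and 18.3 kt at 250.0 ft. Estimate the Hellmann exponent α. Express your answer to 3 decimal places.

Power law: V₂/V₁ = (z₂/z₁)^α ⇒ α = ln(V₂/V₁) / ln(z₂/z₁)
α = ln(18.3/14.9) / ln(250.0/32.8) = ln(1.2282) / ln(7.6220)
  = 0.20554 / 2.03103 = 0.10120

α ≈ 0.101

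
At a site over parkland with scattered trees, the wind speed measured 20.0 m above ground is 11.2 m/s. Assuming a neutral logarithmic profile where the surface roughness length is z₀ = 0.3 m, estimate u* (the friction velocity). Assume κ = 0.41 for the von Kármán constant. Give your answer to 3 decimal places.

Log law: V(z) = (u*/κ) · ln(z/z₀) ⇒ u* = κ · V / ln(z/z₀)
u* = 0.41 × 11.2 / ln(20.0/0.3) = 0.41 × 11.2 / 4.1997
   = 4.5920 / 4.1997 = 1.0934 m/s

u* ≈ 1.093 m/s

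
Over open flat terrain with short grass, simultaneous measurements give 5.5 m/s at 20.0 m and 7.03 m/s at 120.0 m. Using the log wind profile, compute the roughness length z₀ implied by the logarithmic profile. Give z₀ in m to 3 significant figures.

z₀ ≈ 0.0319 m

Log law: V(z) ∝ ln(z/z₀). With r = V₁/V₂ = 5.5/7.03 = 0.78236,
r · ln(z₂/z₀) = ln(z₁/z₀) ⇒ ln z₀ = (ln z₁ − r·ln z₂)/(1 − r)
ln z₀ = (2.99573 − 0.78236×4.78749) / 0.21764 = -3.4452
z₀ = exp(-3.4452) = 0.03190 m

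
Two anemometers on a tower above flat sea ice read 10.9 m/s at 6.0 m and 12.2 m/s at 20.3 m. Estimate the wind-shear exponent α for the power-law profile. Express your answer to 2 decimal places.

Power law: V₂/V₁ = (z₂/z₁)^α ⇒ α = ln(V₂/V₁) / ln(z₂/z₁)
α = ln(12.2/10.9) / ln(20.3/6.0) = ln(1.1193) / ln(3.3833)
  = 0.11267 / 1.21886 = 0.09244

α ≈ 0.09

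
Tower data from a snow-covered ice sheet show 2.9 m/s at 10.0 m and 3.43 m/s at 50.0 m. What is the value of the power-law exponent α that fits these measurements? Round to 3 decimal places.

Power law: V₂/V₁ = (z₂/z₁)^α ⇒ α = ln(V₂/V₁) / ln(z₂/z₁)
α = ln(3.43/2.9) / ln(50.0/10.0) = ln(1.1828) / ln(5.0000)
  = 0.16785 / 1.60944 = 0.10429

α ≈ 0.104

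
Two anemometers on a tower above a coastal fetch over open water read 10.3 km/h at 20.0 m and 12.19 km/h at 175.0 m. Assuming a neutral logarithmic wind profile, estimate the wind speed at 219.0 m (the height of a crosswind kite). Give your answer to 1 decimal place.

12.4 km/h

Log law: V ∝ ln(z/z₀). From the pair, with r = V₁/V₂ = 0.84495,
ln z₀ = (ln z₁ − r·ln z₂)/(1 − r) = (2.9957 − 0.84495×5.1648)/0.15505 = -8.8250 → z₀ = 0.0001470 m
V₃ = V₁ · ln(z₃/z₀)/ln(z₁/z₀) = 10.3 × 14.2141/11.8208 = 12.3854 km/h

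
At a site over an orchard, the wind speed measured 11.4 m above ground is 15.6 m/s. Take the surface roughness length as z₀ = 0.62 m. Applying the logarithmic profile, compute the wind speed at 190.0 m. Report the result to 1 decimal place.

30.7 m/s

Log law: V(z) ∝ ln(z/z₀), so V₂/V₁ = ln(z₂/z₀) / ln(z₁/z₀).
ln(190.0/0.62) = 5.7251, ln(11.4/0.62) = 2.9116
V₂ = 15.6 × 5.7251/2.9116 = 15.6 × 1.9663 = 30.6737 m/s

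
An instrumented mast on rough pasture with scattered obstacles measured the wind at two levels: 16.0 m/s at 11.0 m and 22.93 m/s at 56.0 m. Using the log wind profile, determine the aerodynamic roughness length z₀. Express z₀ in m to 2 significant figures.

Log law: V(z) ∝ ln(z/z₀). With r = V₁/V₂ = 16.0/22.93 = 0.69778,
r · ln(z₂/z₀) = ln(z₁/z₀) ⇒ ln z₀ = (ln z₁ − r·ln z₂)/(1 − r)
ln z₀ = (2.39790 − 0.69778×4.02535) / 0.30222 = -1.3596
z₀ = exp(-1.3596) = 0.2568 m

z₀ ≈ 0.26 m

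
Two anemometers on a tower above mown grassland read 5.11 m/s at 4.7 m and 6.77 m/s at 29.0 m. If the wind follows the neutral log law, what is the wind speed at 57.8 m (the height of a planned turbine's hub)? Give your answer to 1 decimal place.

Log law: V ∝ ln(z/z₀). From the pair, with r = V₁/V₂ = 0.75480,
ln z₀ = (ln z₁ − r·ln z₂)/(1 − r) = (1.5476 − 0.75480×3.3673)/0.24520 = -4.0541 → z₀ = 0.01735 m
V₃ = V₁ · ln(z₃/z₀)/ln(z₁/z₀) = 5.11 × 8.1111/5.6017 = 7.3992 m/s

7.4 m/s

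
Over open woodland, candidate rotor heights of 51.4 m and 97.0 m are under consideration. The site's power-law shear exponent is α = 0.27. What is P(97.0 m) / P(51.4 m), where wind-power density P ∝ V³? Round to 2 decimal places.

1.67

Speed ratio: V_B/V_A = (z_B/z_A)^α = (97.0/51.4)^0.27 = (1.8872)^0.27 = 1.18705
Power-density ratio: P_B/P_A = (V_B/V_A)³ = (1.18705)³ = 1.67265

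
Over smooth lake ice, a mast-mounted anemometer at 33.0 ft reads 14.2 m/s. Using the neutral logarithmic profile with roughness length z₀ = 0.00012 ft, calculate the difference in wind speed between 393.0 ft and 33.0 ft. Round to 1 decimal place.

Log law: V₂ = V₁ · ln(z₂/z₀)/ln(z₁/z₀) = 14.2 × 15.0018/12.5245 = 17.0087 m/s
ΔV = 17.0087 − 14.2 = 2.8087 m/s

2.8 m/s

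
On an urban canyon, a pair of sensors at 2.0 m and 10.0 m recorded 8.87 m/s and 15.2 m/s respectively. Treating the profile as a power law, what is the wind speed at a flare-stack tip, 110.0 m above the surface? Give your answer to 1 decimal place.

First find α: α = ln(V₂/V₁)/ln(z₂/z₁) = ln(15.2/8.87)/ln(10.0/2.0) = 0.53862/1.60944 = 0.3347
Extrapolate from 10.0 m to 110.0 m: V₃ = 15.2 × (110.0/10.0)^0.3347 = 15.2 × 2.2311 = 33.9125 m/s

33.9 m/s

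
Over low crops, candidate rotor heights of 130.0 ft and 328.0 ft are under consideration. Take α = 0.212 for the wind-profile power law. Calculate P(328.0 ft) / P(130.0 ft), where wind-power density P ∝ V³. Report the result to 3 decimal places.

1.801

Speed ratio: V_B/V_A = (z_B/z_A)^α = (328.0/130.0)^0.212 = (2.5231)^0.212 = 1.21677
Power-density ratio: P_B/P_A = (V_B/V_A)³ = (1.21677)³ = 1.80147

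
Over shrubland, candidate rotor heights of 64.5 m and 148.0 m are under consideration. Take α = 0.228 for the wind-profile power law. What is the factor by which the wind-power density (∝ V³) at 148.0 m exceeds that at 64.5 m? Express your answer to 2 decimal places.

Speed ratio: V_B/V_A = (z_B/z_A)^α = (148.0/64.5)^0.228 = (2.2946)^0.228 = 1.20848
Power-density ratio: P_B/P_A = (V_B/V_A)³ = (1.20848)³ = 1.76490

1.76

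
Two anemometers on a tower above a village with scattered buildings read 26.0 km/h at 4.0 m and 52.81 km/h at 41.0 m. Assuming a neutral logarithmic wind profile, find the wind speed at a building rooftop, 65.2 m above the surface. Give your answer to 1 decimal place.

58.2 km/h

Log law: V ∝ ln(z/z₀). From the pair, with r = V₁/V₂ = 0.49233,
ln z₀ = (ln z₁ − r·ln z₂)/(1 − r) = (1.3863 − 0.49233×3.7136)/0.50767 = -0.8707 → z₀ = 0.4187 m
V₃ = V₁ · ln(z₃/z₀)/ln(z₁/z₀) = 26.0 × 5.0481/2.2570 = 58.1539 km/h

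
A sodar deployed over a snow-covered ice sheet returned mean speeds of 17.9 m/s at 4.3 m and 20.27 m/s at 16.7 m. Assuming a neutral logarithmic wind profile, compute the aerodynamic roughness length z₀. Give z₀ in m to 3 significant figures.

Log law: V(z) ∝ ln(z/z₀). With r = V₁/V₂ = 17.9/20.27 = 0.88308,
r · ln(z₂/z₀) = ln(z₁/z₀) ⇒ ln z₀ = (ln z₁ − r·ln z₂)/(1 − r)
ln z₀ = (1.45862 − 0.88308×2.81541) / 0.11692 = -8.7889
z₀ = exp(-8.7889) = 0.0001524 m

z₀ ≈ 0.000152 m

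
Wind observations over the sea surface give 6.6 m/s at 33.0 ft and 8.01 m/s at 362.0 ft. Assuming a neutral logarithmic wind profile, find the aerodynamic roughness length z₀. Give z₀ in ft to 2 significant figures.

Log law: V(z) ∝ ln(z/z₀). With r = V₁/V₂ = 6.6/8.01 = 0.82397,
r · ln(z₂/z₀) = ln(z₁/z₀) ⇒ ln z₀ = (ln z₁ − r·ln z₂)/(1 − r)
ln z₀ = (3.49651 − 0.82397×5.89164) / 0.17603 = -7.7148
z₀ = exp(-7.7148) = 0.0004462 ft

z₀ ≈ 0.00045 ft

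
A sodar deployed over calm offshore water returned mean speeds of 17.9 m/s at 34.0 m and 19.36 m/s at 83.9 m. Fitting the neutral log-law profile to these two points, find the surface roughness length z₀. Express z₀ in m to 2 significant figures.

z₀ ≈ 0.00053 m

Log law: V(z) ∝ ln(z/z₀). With r = V₁/V₂ = 17.9/19.36 = 0.92459,
r · ln(z₂/z₀) = ln(z₁/z₀) ⇒ ln z₀ = (ln z₁ − r·ln z₂)/(1 − r)
ln z₀ = (3.52636 − 0.92459×4.42963) / 0.07541 = -7.5479
z₀ = exp(-7.5479) = 0.0005272 m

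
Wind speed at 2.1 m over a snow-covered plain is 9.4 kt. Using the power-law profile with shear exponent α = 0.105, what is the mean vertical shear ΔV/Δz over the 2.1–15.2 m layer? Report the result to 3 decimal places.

Power law: V₂ = V₁ · (z₂/z₁)^α = 9.4 × (7.2381)^0.105 = 11.5715 kt
ΔV/Δz = (11.5715 − 9.4)/(15.2 − 2.1) = 2.1715/13.1000 = 0.16576 kt/m

0.166 kt/m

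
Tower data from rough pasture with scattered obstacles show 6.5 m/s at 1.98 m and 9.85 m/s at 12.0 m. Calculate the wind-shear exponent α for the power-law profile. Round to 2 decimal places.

Power law: V₂/V₁ = (z₂/z₁)^α ⇒ α = ln(V₂/V₁) / ln(z₂/z₁)
α = ln(9.85/6.5) / ln(12.0/1.98) = ln(1.5154) / ln(6.0606)
  = 0.41567 / 1.80181 = 0.23070

α ≈ 0.23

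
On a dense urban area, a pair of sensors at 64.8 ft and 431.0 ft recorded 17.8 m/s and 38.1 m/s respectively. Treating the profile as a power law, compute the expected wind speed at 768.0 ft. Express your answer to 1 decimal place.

First find α: α = ln(V₂/V₁)/ln(z₂/z₁) = ln(38.1/17.8)/ln(431.0/64.8) = 0.76102/1.89480 = 0.4016
Extrapolate from 431.0 ft to 768.0 ft: V₃ = 38.1 × (768.0/431.0)^0.4016 = 38.1 × 1.2611 = 48.0494 m/s

48.0 m/s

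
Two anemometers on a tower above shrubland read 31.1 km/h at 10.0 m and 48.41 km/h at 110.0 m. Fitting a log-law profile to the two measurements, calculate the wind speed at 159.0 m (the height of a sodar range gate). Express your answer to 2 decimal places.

51.07 km/h

Log law: V ∝ ln(z/z₀). From the pair, with r = V₁/V₂ = 0.64243,
ln z₀ = (ln z₁ − r·ln z₂)/(1 − r) = (2.3026 − 0.64243×4.7005)/0.35757 = -2.0056 → z₀ = 0.1346 m
V₃ = V₁ · ln(z₃/z₀)/ln(z₁/z₀) = 31.1 × 7.0745/4.3082 = 51.0696 km/h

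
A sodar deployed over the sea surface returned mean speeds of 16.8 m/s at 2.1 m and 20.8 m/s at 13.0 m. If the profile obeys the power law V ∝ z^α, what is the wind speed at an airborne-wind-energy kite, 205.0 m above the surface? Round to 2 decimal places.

First find α: α = ln(V₂/V₁)/ln(z₂/z₁) = ln(20.8/16.8)/ln(13.0/2.1) = 0.21357/1.82301 = 0.1172
Extrapolate from 13.0 m to 205.0 m: V₃ = 20.8 × (205.0/13.0)^0.1172 = 20.8 × 1.3814 = 28.7337 m/s

28.73 m/s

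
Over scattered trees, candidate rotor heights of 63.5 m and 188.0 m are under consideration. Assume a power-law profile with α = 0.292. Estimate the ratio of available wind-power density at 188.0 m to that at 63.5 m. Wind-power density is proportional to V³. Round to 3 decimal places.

2.588

Speed ratio: V_B/V_A = (z_B/z_A)^α = (188.0/63.5)^0.292 = (2.9606)^0.292 = 1.37292
Power-density ratio: P_B/P_A = (V_B/V_A)³ = (1.37292)³ = 2.58781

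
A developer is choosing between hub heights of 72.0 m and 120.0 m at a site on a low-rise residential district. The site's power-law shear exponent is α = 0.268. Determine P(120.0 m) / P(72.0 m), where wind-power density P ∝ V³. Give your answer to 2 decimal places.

1.51

Speed ratio: V_B/V_A = (z_B/z_A)^α = (120.0/72.0)^0.268 = (1.6667)^0.268 = 1.14671
Power-density ratio: P_B/P_A = (V_B/V_A)³ = (1.14671)³ = 1.50788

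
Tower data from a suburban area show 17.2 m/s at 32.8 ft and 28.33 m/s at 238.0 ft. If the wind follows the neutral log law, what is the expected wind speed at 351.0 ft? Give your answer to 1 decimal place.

Log law: V ∝ ln(z/z₀). From the pair, with r = V₁/V₂ = 0.60713,
ln z₀ = (ln z₁ − r·ln z₂)/(1 − r) = (3.4904 − 0.60713×5.4723)/0.39287 = 0.4277 → z₀ = 1.534 ft
V₃ = V₁ · ln(z₃/z₀)/ln(z₁/z₀) = 17.2 × 5.4330/3.0627 = 30.5119 m/s

30.5 m/s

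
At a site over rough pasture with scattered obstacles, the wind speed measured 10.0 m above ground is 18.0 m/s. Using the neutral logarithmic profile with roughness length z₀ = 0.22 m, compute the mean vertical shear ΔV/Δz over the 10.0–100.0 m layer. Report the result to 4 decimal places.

Log law: V₂ = V₁ · ln(z₂/z₀)/ln(z₁/z₀) = 18.0 × 6.1193/3.8167 = 28.8592 m/s
ΔV/Δz = (28.8592 − 18.0)/(100.0 − 10.0) = 10.8592/90.0000 = 0.12066 m/s/m

0.1207 m/s/m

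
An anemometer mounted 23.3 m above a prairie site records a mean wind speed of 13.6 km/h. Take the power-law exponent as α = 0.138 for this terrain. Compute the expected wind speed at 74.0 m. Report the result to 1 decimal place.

16.0 km/h

Power-law profile: V₂ = V₁ · (z₂/z₁)^α
V₂ = 13.6 × (74.0/23.3)^0.138 = 13.6 × (3.1760)^0.138
    = 13.6 × 1.1729 = 15.9514 km/h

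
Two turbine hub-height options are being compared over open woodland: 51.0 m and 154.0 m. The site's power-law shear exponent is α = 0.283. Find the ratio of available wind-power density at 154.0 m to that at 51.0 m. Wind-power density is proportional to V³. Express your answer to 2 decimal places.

Speed ratio: V_B/V_A = (z_B/z_A)^α = (154.0/51.0)^0.283 = (3.0196)^0.283 = 1.36718
Power-density ratio: P_B/P_A = (V_B/V_A)³ = (1.36718)³ = 2.55551

2.56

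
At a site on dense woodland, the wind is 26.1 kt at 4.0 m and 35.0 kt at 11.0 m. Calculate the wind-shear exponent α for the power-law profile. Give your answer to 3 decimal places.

Power law: V₂/V₁ = (z₂/z₁)^α ⇒ α = ln(V₂/V₁) / ln(z₂/z₁)
α = ln(35.0/26.1) / ln(11.0/4.0) = ln(1.3410) / ln(2.7500)
  = 0.29341 / 1.01160 = 0.29005

α ≈ 0.290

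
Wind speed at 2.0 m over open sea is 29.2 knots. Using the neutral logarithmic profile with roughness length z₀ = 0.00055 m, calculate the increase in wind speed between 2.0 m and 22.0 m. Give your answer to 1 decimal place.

Log law: V₂ = V₁ · ln(z₂/z₀)/ln(z₁/z₀) = 29.2 × 10.5966/8.1987 = 37.7402 knots
ΔV = 37.7402 − 29.2 = 8.5402 knots

8.5 knots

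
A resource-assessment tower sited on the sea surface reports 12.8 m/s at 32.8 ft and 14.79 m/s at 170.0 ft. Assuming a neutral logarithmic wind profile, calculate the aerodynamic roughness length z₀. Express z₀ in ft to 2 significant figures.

z₀ ≈ 0.00083 ft

Log law: V(z) ∝ ln(z/z₀). With r = V₁/V₂ = 12.8/14.79 = 0.86545,
r · ln(z₂/z₀) = ln(z₁/z₀) ⇒ ln z₀ = (ln z₁ − r·ln z₂)/(1 − r)
ln z₀ = (3.49043 − 0.86545×5.13580) / 0.13455 = -7.0929
z₀ = exp(-7.0929) = 0.0008310 ft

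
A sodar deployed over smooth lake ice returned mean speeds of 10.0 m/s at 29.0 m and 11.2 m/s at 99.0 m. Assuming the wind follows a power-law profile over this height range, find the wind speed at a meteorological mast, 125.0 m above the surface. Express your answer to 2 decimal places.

11.44 m/s

First find α: α = ln(V₂/V₁)/ln(z₂/z₁) = ln(11.2/10.0)/ln(99.0/29.0) = 0.11333/1.22782 = 0.0923
Extrapolate from 99.0 m to 125.0 m: V₃ = 11.2 × (125.0/99.0)^0.0923 = 11.2 × 1.0218 = 11.4437 m/s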